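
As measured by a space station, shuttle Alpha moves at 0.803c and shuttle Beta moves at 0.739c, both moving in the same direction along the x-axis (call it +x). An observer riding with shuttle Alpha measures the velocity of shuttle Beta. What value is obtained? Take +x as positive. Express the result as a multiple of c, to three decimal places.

β_A = 0.803, β_B = 0.739.
Transform to A's frame with the inverse velocity-addition law: u' = (u − v)/(1 − uv/c²), taking u = β_B and v = β_A.
u' = (0.739 − 0.803) / (1 − (0.803)(0.739)) = -0.0640/0.4066 = -0.1574.

-0.157c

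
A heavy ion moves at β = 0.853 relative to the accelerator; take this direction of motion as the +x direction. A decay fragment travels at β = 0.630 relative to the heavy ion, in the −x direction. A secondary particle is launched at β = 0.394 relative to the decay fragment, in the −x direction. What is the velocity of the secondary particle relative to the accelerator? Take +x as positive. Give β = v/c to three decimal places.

Apply u = (u' + v)/(1 + u'v/c²) successively, working outward toward the accelerator.
Start: velocity of the heavy ion relative to the accelerator = 0.8530c.
Compose with the decay fragment (u' = -0.630 in the heavy ion frame): u_1 = (-0.630 + 0.853) / (1 + (-0.630)·0.853) = 0.2230/0.4626 = 0.4820.
Compose with the secondary particle (u' = -0.394 in the decay fragment frame): u_2 = (-0.394 + 0.482) / (1 + (-0.394)·0.482) = 0.0880/0.8101 = 0.1087.

β = +0.109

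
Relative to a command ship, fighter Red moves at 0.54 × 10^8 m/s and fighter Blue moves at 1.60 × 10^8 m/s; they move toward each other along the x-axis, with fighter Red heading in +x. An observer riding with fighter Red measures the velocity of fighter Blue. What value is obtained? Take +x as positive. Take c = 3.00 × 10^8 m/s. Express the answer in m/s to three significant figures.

β_A = 0.180, β_B = -0.533 (dividing each by c = 3.00 × 10^8 m/s).
Transform to A's frame with the inverse velocity-addition law: u' = (u − v)/(1 − uv/c²), taking u = β_B and v = β_A.
u' = (-0.533 − 0.180) / (1 − (0.180)(-0.533)) = -0.7133/1.0960 = -0.6509.
u' = -0.6509 × 3.00 × 10^8 m/s.

-1.95 × 10^8 m/s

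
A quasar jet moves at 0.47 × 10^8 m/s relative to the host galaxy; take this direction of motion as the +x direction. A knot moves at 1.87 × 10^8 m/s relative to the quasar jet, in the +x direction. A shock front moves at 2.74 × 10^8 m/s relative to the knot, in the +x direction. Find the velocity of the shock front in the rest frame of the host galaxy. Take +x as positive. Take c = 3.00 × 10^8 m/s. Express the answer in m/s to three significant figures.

Apply u = (u' + v)/(1 + u'v/c²) successively, working outward toward the host galaxy.
(Dividing each given speed by c = 3.00 × 10^8 m/s to work in units of c.)
Start: velocity of the quasar jet relative to the host galaxy = 0.1567c.
Compose with the knot (u' = 0.623 in the quasar jet frame): u_1 = (0.623 + 0.157) / (1 + 0.623·0.157) = 0.7800/1.0977 = 0.7106.
Compose with the shock front (u' = 0.913 in the knot frame): u_2 = (0.913 + 0.711) / (1 + 0.913·0.711) = 1.6239/1.6490 = 0.9848.
So u = 0.9848 × 3.00 × 10^8 m/s.

2.95 × 10^8 m/s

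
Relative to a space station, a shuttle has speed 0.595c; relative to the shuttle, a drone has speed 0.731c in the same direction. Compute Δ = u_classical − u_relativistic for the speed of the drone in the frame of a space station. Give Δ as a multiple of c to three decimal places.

Galilean: u_cl = 0.731 + 0.595 = 1.3260.
Relativistic: u_rel = (0.731 + 0.595) / (1 + 0.731·0.595) = 1.3260/1.4349 = 0.9241.
Δ = 1.3260 − 0.9241 = 0.4019.
(The classical prediction exceeds c; the relativistic result does not.)

Δ = 0.402c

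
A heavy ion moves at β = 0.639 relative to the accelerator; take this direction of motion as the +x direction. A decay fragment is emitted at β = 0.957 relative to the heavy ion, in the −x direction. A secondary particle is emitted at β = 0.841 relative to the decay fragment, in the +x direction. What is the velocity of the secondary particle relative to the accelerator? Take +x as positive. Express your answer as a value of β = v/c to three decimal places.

Apply u = (u' + v)/(1 + u'v/c²) successively, working outward toward the accelerator.
Start: velocity of the heavy ion relative to the accelerator = 0.6390c.
Compose with the decay fragment (u' = -0.957 in the heavy ion frame): u_1 = (-0.957 + 0.639) / (1 + (-0.957)·0.639) = -0.3180/0.3885 = -0.8186.
Compose with the secondary particle (u' = 0.841 in the decay fragment frame): u_2 = (0.841 + (-0.819)) / (1 + 0.841·(-0.819)) = 0.0224/0.3116 = 0.0720.

β = +0.072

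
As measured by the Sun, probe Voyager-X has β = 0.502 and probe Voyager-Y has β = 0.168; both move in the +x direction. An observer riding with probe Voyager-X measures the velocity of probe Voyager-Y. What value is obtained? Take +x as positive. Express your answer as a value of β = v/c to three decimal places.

β_A = 0.502, β_B = 0.168.
Transform to A's frame with the inverse velocity-addition law: u' = (u − v)/(1 − uv/c²), taking u = β_B and v = β_A.
u' = (0.168 − 0.502) / (1 − (0.502)(0.168)) = -0.3340/0.9157 = -0.3648.

β = -0.365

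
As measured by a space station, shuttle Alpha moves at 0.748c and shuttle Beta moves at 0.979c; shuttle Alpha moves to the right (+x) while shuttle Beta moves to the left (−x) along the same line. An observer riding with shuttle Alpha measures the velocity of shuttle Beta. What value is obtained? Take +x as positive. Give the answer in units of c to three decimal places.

-0.997c

β_A = 0.748, β_B = -0.979.
Transform to A's frame with the inverse velocity-addition law: u' = (u − v)/(1 − uv/c²), taking u = β_B and v = β_A.
u' = (-0.979 − 0.748) / (1 − (0.748)(-0.979)) = -1.7270/1.7323 = -0.9969.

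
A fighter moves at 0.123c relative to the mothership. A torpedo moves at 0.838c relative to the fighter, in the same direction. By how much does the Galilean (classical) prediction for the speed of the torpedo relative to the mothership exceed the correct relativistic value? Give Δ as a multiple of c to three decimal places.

Galilean: u_cl = 0.838 + 0.123 = 0.9610.
Relativistic: u_rel = (0.838 + 0.123) / (1 + 0.838·0.123) = 0.9610/1.1031 = 0.8712.
Δ = 0.9610 − 0.8712 = 0.0898.

Δ = 0.090c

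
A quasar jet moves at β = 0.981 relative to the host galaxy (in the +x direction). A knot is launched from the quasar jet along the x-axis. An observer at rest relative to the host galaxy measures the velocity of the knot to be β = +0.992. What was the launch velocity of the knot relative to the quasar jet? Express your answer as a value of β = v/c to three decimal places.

β = +0.410

Invert the composition law: u' = (u − v)/(1 − uv/c²).
u' = (0.992 − 0.981) / (1 − (0.992)(0.981)) = 0.0110/0.0268 = 0.4097.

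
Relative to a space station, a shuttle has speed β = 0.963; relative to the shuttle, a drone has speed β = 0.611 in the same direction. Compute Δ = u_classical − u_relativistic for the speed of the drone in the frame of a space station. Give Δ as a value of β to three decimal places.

Galilean: u_cl = 0.611 + 0.963 = 1.5740.
Relativistic: u_rel = (0.611 + 0.963) / (1 + 0.611·0.963) = 1.5740/1.5884 = 0.9909.
Δ = 1.5740 − 0.9909 = 0.5831.
(The classical prediction exceeds c; the relativistic result does not.)

Δ = 0.583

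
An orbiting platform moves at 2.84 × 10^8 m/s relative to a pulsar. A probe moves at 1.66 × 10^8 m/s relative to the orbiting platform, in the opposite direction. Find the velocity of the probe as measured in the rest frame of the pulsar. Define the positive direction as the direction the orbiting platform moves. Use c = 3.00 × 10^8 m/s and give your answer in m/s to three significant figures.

In units of c (dividing by 3.00 × 10^8 m/s): v = 0.947, u' = -0.553.
u = (u' + v)/(1 + u'v/c²):
u = (-0.553 + 0.947) / (1 + (-0.553)·0.947) = 0.3933/0.4762 = 0.8260
Converting back: u = 0.8260 × 3.00 × 10^8 m/s.

+2.48 × 10^8 m/s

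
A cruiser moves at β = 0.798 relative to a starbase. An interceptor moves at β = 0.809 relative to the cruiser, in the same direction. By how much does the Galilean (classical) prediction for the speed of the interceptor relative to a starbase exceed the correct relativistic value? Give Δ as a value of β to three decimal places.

Galilean: u_cl = 0.809 + 0.798 = 1.6070.
Relativistic: u_rel = (0.809 + 0.798) / (1 + 0.809·0.798) = 1.6070/1.6456 = 0.9766.
Δ = 1.6070 − 0.9766 = 0.6304.
(The classical prediction exceeds c; the relativistic result does not.)

Δ = 0.630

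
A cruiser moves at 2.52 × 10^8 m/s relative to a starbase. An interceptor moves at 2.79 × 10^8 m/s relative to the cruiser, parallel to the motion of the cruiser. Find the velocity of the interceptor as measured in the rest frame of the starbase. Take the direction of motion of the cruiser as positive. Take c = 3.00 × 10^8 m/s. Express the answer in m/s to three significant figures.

In units of c (dividing by 3.00 × 10^8 m/s): v = 0.840, u' = 0.930.
u = (u' + v)/(1 + u'v/c²):
u = (0.930 + 0.840) / (1 + 0.930·0.840) = 1.7700/1.7812 = 0.9937
Converting back: u = 0.9937 × 3.00 × 10^8 m/s.

2.98 × 10^8 m/s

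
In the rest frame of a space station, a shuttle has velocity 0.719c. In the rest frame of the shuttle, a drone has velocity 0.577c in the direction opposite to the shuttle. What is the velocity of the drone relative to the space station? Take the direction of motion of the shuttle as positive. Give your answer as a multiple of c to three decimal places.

+0.243c

With v = 0.719 and u' = -0.577 (in units of c),
u = (u' + v)/(1 + u'v/c²):
u = (-0.577 + 0.719) / (1 + (-0.577)·0.719) = 0.1420/0.5851 = 0.2427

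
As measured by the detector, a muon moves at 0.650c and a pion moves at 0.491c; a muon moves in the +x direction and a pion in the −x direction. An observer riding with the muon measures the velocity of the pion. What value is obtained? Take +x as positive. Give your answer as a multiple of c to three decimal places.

-0.865c

β_A = 0.650, β_B = -0.491.
Transform to A's frame with the inverse velocity-addition law: u' = (u − v)/(1 − uv/c²), taking u = β_B and v = β_A.
u' = (-0.491 − 0.650) / (1 − (0.650)(-0.491)) = -1.1410/1.3192 = -0.8650.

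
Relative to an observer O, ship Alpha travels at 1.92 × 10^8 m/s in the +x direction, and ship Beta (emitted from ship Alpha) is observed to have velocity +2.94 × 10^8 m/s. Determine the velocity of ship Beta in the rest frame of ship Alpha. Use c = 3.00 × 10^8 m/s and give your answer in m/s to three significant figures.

v = 0.640c, u = 0.980c.
Invert the composition law: u' = (u − v)/(1 − uv/c²).
u' = (0.980 − 0.640) / (1 − (0.980)(0.640)) = 0.3400/0.3728 = 0.9120.
u' = 0.9120 × 3.00 × 10^8 m/s.

+2.74 × 10^8 m/s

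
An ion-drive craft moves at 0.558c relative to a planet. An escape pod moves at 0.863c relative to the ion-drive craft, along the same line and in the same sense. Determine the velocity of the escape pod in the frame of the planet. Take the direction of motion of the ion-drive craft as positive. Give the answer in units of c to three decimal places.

With v = 0.558 and u' = 0.863 (in units of c),
u = (u' + v)/(1 + u'v/c²):
u = (0.863 + 0.558) / (1 + 0.863·0.558) = 1.4210/1.4816 = 0.9591
(Galilean addition would give +1.421c, exceeding c.)

0.959c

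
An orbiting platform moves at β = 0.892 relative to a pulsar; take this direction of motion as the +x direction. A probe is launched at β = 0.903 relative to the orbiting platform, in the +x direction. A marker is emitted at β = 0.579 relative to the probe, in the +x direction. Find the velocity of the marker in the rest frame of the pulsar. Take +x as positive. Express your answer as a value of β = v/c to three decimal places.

β = 0.998

Apply u = (u' + v)/(1 + u'v/c²) successively, working outward toward the pulsar.
Start: velocity of the orbiting platform relative to the pulsar = 0.8920c.
Compose with the probe (u' = 0.903 in the orbiting platform frame): u_1 = (0.903 + 0.892) / (1 + 0.903·0.892) = 1.7950/1.8055 = 0.9942.
Compose with the marker (u' = 0.579 in the probe frame): u_2 = (0.579 + 0.994) / (1 + 0.579·0.994) = 1.5732/1.5756 = 0.9984.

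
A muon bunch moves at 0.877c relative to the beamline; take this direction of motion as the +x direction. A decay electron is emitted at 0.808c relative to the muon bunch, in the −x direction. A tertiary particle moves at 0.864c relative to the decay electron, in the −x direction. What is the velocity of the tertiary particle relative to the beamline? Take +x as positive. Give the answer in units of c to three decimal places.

Apply u = (u' + v)/(1 + u'v/c²) successively, working outward toward the beamline.
Start: velocity of the muon bunch relative to the beamline = 0.8770c.
Compose with the decay electron (u' = -0.808 in the muon bunch frame): u_1 = (-0.808 + 0.877) / (1 + (-0.808)·0.877) = 0.0690/0.2914 = 0.2368.
Compose with the tertiary particle (u' = -0.864 in the decay electron frame): u_2 = (-0.864 + 0.237) / (1 + (-0.864)·0.237) = -0.6272/0.7954 = -0.7885.

-0.789c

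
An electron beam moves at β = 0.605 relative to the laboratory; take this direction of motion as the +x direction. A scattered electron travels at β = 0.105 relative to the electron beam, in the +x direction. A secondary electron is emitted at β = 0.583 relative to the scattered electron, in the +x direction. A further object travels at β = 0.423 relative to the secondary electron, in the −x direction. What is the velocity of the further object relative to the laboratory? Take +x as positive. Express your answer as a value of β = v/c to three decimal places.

Apply u = (u' + v)/(1 + u'v/c²) successively, working outward toward the laboratory.
Start: velocity of the electron beam relative to the laboratory = 0.6050c.
Compose with the scattered electron (u' = 0.105 in the electron beam frame): u_1 = (0.105 + 0.605) / (1 + 0.105·0.605) = 0.7100/1.0635 = 0.6676.
Compose with the secondary electron (u' = 0.583 in the scattered electron frame): u_2 = (0.583 + 0.668) / (1 + 0.583·0.668) = 1.2506/1.3892 = 0.9002.
Compose with the further object (u' = -0.423 in the secondary electron frame): u_3 = (-0.423 + 0.900) / (1 + (-0.423)·0.900) = 0.4772/0.6192 = 0.7707.

β = +0.771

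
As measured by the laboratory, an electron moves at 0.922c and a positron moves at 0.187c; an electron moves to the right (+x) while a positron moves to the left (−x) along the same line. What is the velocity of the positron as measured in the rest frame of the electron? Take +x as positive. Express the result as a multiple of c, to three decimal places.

β_A = 0.922, β_B = -0.187.
Transform to A's frame with the inverse velocity-addition law: u' = (u − v)/(1 − uv/c²), taking u = β_B and v = β_A.
u' = (-0.187 − 0.922) / (1 − (0.922)(-0.187)) = -1.1090/1.1724 = -0.9459.

-0.946c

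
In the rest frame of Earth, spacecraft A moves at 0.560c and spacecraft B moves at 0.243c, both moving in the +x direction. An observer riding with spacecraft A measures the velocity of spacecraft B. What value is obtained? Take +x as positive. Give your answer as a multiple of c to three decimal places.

-0.367c

β_A = 0.560, β_B = 0.243.
Transform to A's frame with the inverse velocity-addition law: u' = (u − v)/(1 − uv/c²), taking u = β_B and v = β_A.
u' = (0.243 − 0.560) / (1 − (0.560)(0.243)) = -0.3170/0.8639 = -0.3669.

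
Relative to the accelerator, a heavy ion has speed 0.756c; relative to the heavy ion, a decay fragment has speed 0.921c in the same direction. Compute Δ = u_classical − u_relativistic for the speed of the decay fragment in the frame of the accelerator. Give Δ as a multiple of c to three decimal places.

Galilean: u_cl = 0.921 + 0.756 = 1.6770.
Relativistic: u_rel = (0.921 + 0.756) / (1 + 0.921·0.756) = 1.6770/1.6963 = 0.9886.
Δ = 1.6770 − 0.9886 = 0.6884.
(The classical prediction exceeds c; the relativistic result does not.)

Δ = 0.688c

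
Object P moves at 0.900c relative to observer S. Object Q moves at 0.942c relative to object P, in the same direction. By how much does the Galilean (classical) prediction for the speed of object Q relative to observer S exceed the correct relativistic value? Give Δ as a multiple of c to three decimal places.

Galilean: u_cl = 0.942 + 0.900 = 1.8420.
Relativistic: u_rel = (0.942 + 0.900) / (1 + 0.942·0.900) = 1.8420/1.8478 = 0.9969.
Δ = 1.8420 − 0.9969 = 0.8451.
(The classical prediction exceeds c; the relativistic result does not.)

Δ = 0.845c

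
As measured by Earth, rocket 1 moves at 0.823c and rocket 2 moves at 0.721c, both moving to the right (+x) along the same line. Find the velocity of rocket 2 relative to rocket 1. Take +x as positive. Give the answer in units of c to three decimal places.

-0.251c

β_A = 0.823, β_B = 0.721.
Transform to A's frame with the inverse velocity-addition law: u' = (u − v)/(1 − uv/c²), taking u = β_B and v = β_A.
u' = (0.721 − 0.823) / (1 − (0.823)(0.721)) = -0.1020/0.4066 = -0.2509.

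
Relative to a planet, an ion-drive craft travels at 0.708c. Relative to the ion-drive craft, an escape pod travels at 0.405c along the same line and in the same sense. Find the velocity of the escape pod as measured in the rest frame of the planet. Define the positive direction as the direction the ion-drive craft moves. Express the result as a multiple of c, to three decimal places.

0.865c

With v = 0.708 and u' = 0.405 (in units of c),
u = (u' + v)/(1 + u'v/c²):
u = (0.405 + 0.708) / (1 + 0.405·0.708) = 1.1130/1.2867 = 0.8650
(Galilean addition would give +1.113c, exceeding c.)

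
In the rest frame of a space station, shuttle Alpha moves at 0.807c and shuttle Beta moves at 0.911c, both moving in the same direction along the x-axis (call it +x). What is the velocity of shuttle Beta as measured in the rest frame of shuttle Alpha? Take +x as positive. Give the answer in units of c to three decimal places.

+0.393c

β_A = 0.807, β_B = 0.911.
Transform to A's frame with the inverse velocity-addition law: u' = (u − v)/(1 − uv/c²), taking u = β_B and v = β_A.
u' = (0.911 − 0.807) / (1 − (0.807)(0.911)) = 0.1040/0.2648 = 0.3927.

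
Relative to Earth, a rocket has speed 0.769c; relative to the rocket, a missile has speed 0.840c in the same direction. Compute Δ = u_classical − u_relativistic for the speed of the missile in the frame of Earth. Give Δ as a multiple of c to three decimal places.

Galilean: u_cl = 0.840 + 0.769 = 1.6090.
Relativistic: u_rel = (0.840 + 0.769) / (1 + 0.840·0.769) = 1.6090/1.6460 = 0.9775.
Δ = 1.6090 − 0.9775 = 0.6315.
(The classical prediction exceeds c; the relativistic result does not.)

Δ = 0.631c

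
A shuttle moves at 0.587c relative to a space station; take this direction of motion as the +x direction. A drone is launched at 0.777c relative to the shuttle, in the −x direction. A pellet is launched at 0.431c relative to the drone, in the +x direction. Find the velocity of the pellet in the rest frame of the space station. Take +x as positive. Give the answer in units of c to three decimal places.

Apply u = (u' + v)/(1 + u'v/c²) successively, working outward toward the space station.
Start: velocity of the shuttle relative to the space station = 0.5870c.
Compose with the drone (u' = -0.777 in the shuttle frame): u_1 = (-0.777 + 0.587) / (1 + (-0.777)·0.587) = -0.1900/0.5439 = -0.3493.
Compose with the pellet (u' = 0.431 in the drone frame): u_2 = (0.431 + (-0.349)) / (1 + 0.431·(-0.349)) = 0.0817/0.8494 = 0.0961.

+0.096c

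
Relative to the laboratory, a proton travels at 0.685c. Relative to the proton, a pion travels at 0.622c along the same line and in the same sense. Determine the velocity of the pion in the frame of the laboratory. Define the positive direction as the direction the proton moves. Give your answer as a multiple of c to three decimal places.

0.917c

With v = 0.685 and u' = 0.622 (in units of c),
u = (u' + v)/(1 + u'v/c²):
u = (0.622 + 0.685) / (1 + 0.622·0.685) = 1.3070/1.4261 = 0.9165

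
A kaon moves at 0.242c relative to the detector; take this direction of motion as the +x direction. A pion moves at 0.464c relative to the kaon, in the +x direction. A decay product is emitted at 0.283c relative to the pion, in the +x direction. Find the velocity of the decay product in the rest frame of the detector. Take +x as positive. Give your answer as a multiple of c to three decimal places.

Apply u = (u' + v)/(1 + u'v/c²) successively, working outward toward the detector.
Start: velocity of the kaon relative to the detector = 0.2420c.
Compose with the pion (u' = 0.464 in the kaon frame): u_1 = (0.464 + 0.242) / (1 + 0.464·0.242) = 0.7060/1.1123 = 0.6347.
Compose with the decay product (u' = 0.283 in the pion frame): u_2 = (0.283 + 0.635) / (1 + 0.283·0.635) = 0.9177/1.1796 = 0.7780.

0.778c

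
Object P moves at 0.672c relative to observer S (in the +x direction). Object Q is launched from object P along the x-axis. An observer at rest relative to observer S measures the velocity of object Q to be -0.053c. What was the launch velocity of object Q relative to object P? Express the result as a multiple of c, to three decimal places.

-0.700c

Invert the composition law: u' = (u − v)/(1 − uv/c²).
u' = (-0.053 − 0.672) / (1 − (-0.053)(0.672)) = -0.7250/1.0356 = -0.7001.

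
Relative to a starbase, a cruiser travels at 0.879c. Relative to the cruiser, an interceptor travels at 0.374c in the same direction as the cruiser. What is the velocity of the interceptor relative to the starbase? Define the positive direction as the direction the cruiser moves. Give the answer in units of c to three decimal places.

With v = 0.879 and u' = 0.374 (in units of c),
u = (u' + v)/(1 + u'v/c²):
u = (0.374 + 0.879) / (1 + 0.374·0.879) = 1.2530/1.3287 = 0.9430

0.943c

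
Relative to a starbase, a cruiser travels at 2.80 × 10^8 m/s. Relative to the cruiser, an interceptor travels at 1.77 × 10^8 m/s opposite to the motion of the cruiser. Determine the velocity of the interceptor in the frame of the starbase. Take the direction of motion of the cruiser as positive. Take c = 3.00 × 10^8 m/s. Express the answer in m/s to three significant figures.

+2.29 × 10^8 m/s

In units of c (dividing by 3.00 × 10^8 m/s): v = 0.933, u' = -0.590.
u = (u' + v)/(1 + u'v/c²):
u = (-0.590 + 0.933) / (1 + (-0.590)·0.933) = 0.3433/0.4493 = 0.7641
(Galilean addition would give +0.343c.)
Converting back: u = 0.7641 × 3.00 × 10^8 m/s.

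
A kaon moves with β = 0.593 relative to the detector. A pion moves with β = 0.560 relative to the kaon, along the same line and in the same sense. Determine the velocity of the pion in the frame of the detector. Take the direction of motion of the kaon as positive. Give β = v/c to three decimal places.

β = 0.866

With v = 0.593 and u' = 0.560 (in units of c),
u = (u' + v)/(1 + u'v/c²):
u = (0.560 + 0.593) / (1 + 0.560·0.593) = 1.1530/1.3321 = 0.8656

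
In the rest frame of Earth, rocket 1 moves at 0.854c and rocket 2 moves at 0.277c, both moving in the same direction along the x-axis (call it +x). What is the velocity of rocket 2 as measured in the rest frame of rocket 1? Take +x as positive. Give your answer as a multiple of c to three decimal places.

β_A = 0.854, β_B = 0.277.
Transform to A's frame with the inverse velocity-addition law: u' = (u − v)/(1 − uv/c²), taking u = β_B and v = β_A.
u' = (0.277 − 0.854) / (1 − (0.854)(0.277)) = -0.5770/0.7634 = -0.7558.

-0.756c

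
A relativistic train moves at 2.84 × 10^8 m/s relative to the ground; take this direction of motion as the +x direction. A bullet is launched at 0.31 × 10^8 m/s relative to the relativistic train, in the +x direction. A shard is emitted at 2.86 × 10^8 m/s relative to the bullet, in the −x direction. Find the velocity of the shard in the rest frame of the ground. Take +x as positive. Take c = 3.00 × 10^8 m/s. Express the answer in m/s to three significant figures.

Apply u = (u' + v)/(1 + u'v/c²) successively, working outward toward the ground.
(Dividing each given speed by c = 3.00 × 10^8 m/s to work in units of c.)
Start: velocity of the relativistic train relative to the ground = 0.9467c.
Compose with the bullet (u' = 0.103 in the relativistic train frame): u_1 = (0.103 + 0.947) / (1 + 0.103·0.947) = 1.0500/1.0978 = 0.9564.
Compose with the shard (u' = -0.953 in the bullet frame): u_2 = (-0.953 + 0.956) / (1 + (-0.953)·0.956) = 0.0031/0.0882 = 0.0352.
So u = 0.0352 × 3.00 × 10^8 m/s.

+1.06 × 10^7 m/s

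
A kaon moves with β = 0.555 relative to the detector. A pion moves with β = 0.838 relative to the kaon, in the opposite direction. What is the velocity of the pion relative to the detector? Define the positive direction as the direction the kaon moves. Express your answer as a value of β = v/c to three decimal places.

With v = 0.555 and u' = -0.838 (in units of c),
u = (u' + v)/(1 + u'v/c²):
u = (-0.838 + 0.555) / (1 + (-0.838)·0.555) = -0.2830/0.5349 = -0.5291

β = -0.529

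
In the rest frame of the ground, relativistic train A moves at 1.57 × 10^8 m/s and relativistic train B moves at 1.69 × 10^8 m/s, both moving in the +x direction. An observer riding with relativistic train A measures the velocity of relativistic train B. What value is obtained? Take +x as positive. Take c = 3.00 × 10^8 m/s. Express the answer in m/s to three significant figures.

+1.70 × 10^7 m/s

β_A = 0.523, β_B = 0.563 (dividing each by c = 3.00 × 10^8 m/s).
Transform to A's frame with the inverse velocity-addition law: u' = (u − v)/(1 − uv/c²), taking u = β_B and v = β_A.
u' = (0.563 − 0.523) / (1 − (0.523)(0.563)) = 0.0400/0.7052 = 0.0567.
u' = 0.0567 × 3.00 × 10^8 m/s.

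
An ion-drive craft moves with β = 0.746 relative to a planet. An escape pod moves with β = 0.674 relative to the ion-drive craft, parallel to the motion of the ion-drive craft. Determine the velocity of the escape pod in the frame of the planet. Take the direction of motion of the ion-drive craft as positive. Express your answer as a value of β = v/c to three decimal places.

β = 0.945

With v = 0.746 and u' = 0.674 (in units of c),
u = (u' + v)/(1 + u'v/c²):
u = (0.674 + 0.746) / (1 + 0.674·0.746) = 1.4200/1.5028 = 0.9449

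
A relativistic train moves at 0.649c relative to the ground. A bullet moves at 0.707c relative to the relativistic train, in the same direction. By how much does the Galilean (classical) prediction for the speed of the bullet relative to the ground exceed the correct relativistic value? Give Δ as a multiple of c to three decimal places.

Δ = 0.426c

Galilean: u_cl = 0.707 + 0.649 = 1.3560.
Relativistic: u_rel = (0.707 + 0.649) / (1 + 0.707·0.649) = 1.3560/1.4588 = 0.9295.
Δ = 1.3560 − 0.9295 = 0.4265.
(The classical prediction exceeds c; the relativistic result does not.)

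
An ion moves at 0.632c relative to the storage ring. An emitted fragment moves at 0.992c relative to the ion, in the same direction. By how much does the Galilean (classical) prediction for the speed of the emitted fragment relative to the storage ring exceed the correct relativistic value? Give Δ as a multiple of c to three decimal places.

Galilean: u_cl = 0.992 + 0.632 = 1.6240.
Relativistic: u_rel = (0.992 + 0.632) / (1 + 0.992·0.632) = 1.6240/1.6269 = 0.9982.
Δ = 1.6240 − 0.9982 = 0.6258.
(The classical prediction exceeds c; the relativistic result does not.)

Δ = 0.626c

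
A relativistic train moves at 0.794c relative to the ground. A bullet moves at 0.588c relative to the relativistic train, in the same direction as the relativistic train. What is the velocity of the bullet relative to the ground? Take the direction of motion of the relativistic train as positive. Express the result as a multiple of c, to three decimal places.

With v = 0.794 and u' = 0.588 (in units of c),
u = (u' + v)/(1 + u'v/c²):
u = (0.588 + 0.794) / (1 + 0.588·0.794) = 1.3820/1.4669 = 0.9421

0.942c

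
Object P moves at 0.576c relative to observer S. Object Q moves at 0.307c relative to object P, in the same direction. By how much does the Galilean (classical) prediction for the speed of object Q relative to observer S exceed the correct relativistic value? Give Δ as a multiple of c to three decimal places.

Galilean: u_cl = 0.307 + 0.576 = 0.8830.
Relativistic: u_rel = (0.307 + 0.576) / (1 + 0.307·0.576) = 0.8830/1.1768 = 0.7503.
Δ = 0.8830 − 0.7503 = 0.1327.

Δ = 0.133c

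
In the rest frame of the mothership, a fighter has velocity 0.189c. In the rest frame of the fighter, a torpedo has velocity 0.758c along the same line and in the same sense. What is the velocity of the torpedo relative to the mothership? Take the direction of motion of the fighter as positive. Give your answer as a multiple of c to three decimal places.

0.828c

With v = 0.189 and u' = 0.758 (in units of c),
u = (u' + v)/(1 + u'v/c²):
u = (0.758 + 0.189) / (1 + 0.758·0.189) = 0.9470/1.1433 = 0.8283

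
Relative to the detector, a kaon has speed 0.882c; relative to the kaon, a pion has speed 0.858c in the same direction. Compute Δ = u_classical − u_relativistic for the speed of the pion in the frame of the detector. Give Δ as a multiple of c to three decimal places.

Galilean: u_cl = 0.858 + 0.882 = 1.7400.
Relativistic: u_rel = (0.858 + 0.882) / (1 + 0.858·0.882) = 1.7400/1.7568 = 0.9905.
Δ = 1.7400 − 0.9905 = 0.7495.
(The classical prediction exceeds c; the relativistic result does not.)

Δ = 0.750c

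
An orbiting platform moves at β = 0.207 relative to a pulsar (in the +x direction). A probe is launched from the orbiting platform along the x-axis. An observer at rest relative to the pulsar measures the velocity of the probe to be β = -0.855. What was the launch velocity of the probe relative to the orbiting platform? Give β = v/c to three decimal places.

β = -0.902

Invert the composition law: u' = (u − v)/(1 − uv/c²).
u' = (-0.855 − 0.207) / (1 − (-0.855)(0.207)) = -1.0620/1.1770 = -0.9023.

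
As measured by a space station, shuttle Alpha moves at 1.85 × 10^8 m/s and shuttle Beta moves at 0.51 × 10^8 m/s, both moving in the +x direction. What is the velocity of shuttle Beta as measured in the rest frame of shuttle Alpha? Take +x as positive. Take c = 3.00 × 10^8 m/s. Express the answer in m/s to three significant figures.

-1.50 × 10^8 m/s

β_A = 0.617, β_B = 0.170 (dividing each by c = 3.00 × 10^8 m/s).
Transform to A's frame with the inverse velocity-addition law: u' = (u − v)/(1 − uv/c²), taking u = β_B and v = β_A.
u' = (0.170 − 0.617) / (1 − (0.617)(0.170)) = -0.4467/0.8952 = -0.4990.
u' = -0.4990 × 3.00 × 10^8 m/s.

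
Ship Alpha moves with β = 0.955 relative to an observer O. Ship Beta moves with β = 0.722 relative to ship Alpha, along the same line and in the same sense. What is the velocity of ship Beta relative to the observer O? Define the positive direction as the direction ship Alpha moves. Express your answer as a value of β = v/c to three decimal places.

With v = 0.955 and u' = 0.722 (in units of c),
u = (u' + v)/(1 + u'v/c²):
u = (0.722 + 0.955) / (1 + 0.722·0.955) = 1.6770/1.6895 = 0.9926
(Galilean addition would give +1.677c, exceeding c.)

β = 0.993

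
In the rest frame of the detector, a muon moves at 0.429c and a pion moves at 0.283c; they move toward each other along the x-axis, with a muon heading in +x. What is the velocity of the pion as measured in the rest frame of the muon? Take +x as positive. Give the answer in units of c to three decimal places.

-0.635c

β_A = 0.429, β_B = -0.283.
Transform to A's frame with the inverse velocity-addition law: u' = (u − v)/(1 − uv/c²), taking u = β_B and v = β_A.
u' = (-0.283 − 0.429) / (1 − (0.429)(-0.283)) = -0.7120/1.1214 = -0.6349.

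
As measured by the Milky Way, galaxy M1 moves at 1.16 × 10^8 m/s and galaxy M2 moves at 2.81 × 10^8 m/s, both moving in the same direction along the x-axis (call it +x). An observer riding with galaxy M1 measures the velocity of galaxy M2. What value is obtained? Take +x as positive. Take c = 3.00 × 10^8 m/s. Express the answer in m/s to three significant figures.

+2.59 × 10^8 m/s

β_A = 0.387, β_B = 0.937 (dividing each by c = 3.00 × 10^8 m/s).
Transform to A's frame with the inverse velocity-addition law: u' = (u − v)/(1 − uv/c²), taking u = β_B and v = β_A.
u' = (0.937 − 0.387) / (1 − (0.387)(0.937)) = 0.5500/0.6378 = 0.8623.
u' = 0.8623 × 3.00 × 10^8 m/s.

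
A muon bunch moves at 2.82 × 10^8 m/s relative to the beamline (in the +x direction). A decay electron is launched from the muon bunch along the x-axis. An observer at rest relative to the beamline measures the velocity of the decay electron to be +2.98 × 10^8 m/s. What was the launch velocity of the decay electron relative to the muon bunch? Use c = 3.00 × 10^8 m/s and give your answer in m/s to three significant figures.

v = 0.940c, u = 0.993c.
Invert the composition law: u' = (u − v)/(1 − uv/c²).
u' = (0.993 − 0.940) / (1 − (0.993)(0.940)) = 0.0533/0.0663 = 0.8048.
u' = 0.8048 × 3.00 × 10^8 m/s.

+2.41 × 10^8 m/s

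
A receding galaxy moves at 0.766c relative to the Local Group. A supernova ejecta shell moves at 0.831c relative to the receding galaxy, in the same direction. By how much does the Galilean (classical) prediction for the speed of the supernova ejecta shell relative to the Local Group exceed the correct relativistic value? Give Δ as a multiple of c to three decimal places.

Galilean: u_cl = 0.831 + 0.766 = 1.5970.
Relativistic: u_rel = (0.831 + 0.766) / (1 + 0.831·0.766) = 1.5970/1.6365 = 0.9758.
Δ = 1.5970 − 0.9758 = 0.6212.
(The classical prediction exceeds c; the relativistic result does not.)

Δ = 0.621c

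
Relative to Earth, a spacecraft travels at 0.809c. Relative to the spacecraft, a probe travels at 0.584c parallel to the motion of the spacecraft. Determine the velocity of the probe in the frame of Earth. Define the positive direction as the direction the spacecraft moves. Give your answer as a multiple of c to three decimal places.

0.946c

With v = 0.809 and u' = 0.584 (in units of c),
u = (u' + v)/(1 + u'v/c²):
u = (0.584 + 0.809) / (1 + 0.584·0.809) = 1.3930/1.4725 = 0.9460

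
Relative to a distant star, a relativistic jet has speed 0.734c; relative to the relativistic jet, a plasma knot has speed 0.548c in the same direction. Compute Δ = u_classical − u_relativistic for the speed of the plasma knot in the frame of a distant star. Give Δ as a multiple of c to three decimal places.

Δ = 0.368c

Galilean: u_cl = 0.548 + 0.734 = 1.2820.
Relativistic: u_rel = (0.548 + 0.734) / (1 + 0.548·0.734) = 1.2820/1.4022 = 0.9143.
Δ = 1.2820 − 0.9143 = 0.3677.
(The classical prediction exceeds c; the relativistic result does not.)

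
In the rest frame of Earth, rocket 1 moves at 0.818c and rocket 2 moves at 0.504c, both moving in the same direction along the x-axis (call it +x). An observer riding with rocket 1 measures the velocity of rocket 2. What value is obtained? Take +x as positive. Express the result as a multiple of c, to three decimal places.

β_A = 0.818, β_B = 0.504.
Transform to A's frame with the inverse velocity-addition law: u' = (u − v)/(1 − uv/c²), taking u = β_B and v = β_A.
u' = (0.504 − 0.818) / (1 − (0.818)(0.504)) = -0.3140/0.5877 = -0.5343.

-0.534c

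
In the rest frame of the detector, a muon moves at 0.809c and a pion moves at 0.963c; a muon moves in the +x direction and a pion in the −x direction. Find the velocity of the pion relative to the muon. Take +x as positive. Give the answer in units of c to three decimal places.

β_A = 0.809, β_B = -0.963.
Transform to A's frame with the inverse velocity-addition law: u' = (u − v)/(1 − uv/c²), taking u = β_B and v = β_A.
u' = (-0.963 − 0.809) / (1 − (0.809)(-0.963)) = -1.7720/1.7791 = -0.9960.

-0.996c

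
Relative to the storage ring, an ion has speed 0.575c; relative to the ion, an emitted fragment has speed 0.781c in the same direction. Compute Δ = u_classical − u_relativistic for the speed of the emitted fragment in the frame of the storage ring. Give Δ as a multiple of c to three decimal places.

Δ = 0.420c

Galilean: u_cl = 0.781 + 0.575 = 1.3560.
Relativistic: u_rel = (0.781 + 0.575) / (1 + 0.781·0.575) = 1.3560/1.4491 = 0.9358.
Δ = 1.3560 − 0.9358 = 0.4202.
(The classical prediction exceeds c; the relativistic result does not.)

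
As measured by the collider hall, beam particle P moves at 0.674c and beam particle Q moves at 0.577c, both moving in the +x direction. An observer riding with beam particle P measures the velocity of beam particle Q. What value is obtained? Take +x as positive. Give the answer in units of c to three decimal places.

β_A = 0.674, β_B = 0.577.
Transform to A's frame with the inverse velocity-addition law: u' = (u − v)/(1 − uv/c²), taking u = β_B and v = β_A.
u' = (0.577 − 0.674) / (1 − (0.674)(0.577)) = -0.0970/0.6111 = -0.1587.

-0.159c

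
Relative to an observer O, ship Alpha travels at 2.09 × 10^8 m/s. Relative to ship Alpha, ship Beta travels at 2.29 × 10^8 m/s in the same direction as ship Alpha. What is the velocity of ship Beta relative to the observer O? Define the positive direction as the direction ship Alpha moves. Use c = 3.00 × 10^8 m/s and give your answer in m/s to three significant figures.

In units of c (dividing by 3.00 × 10^8 m/s): v = 0.697, u' = 0.763.
u = (u' + v)/(1 + u'v/c²):
u = (0.763 + 0.697) / (1 + 0.763·0.697) = 1.4600/1.5318 = 0.9531
(Galilean addition would give +1.460c, exceeding c.)
Converting back: u = 0.9531 × 3.00 × 10^8 m/s.

2.86 × 10^8 m/s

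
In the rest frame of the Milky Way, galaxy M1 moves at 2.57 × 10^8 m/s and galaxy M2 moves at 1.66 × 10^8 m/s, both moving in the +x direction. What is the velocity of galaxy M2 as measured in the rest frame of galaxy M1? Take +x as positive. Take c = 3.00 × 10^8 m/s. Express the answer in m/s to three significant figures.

β_A = 0.857, β_B = 0.553 (dividing each by c = 3.00 × 10^8 m/s).
Transform to A's frame with the inverse velocity-addition law: u' = (u − v)/(1 − uv/c²), taking u = β_B and v = β_A.
u' = (0.553 − 0.857) / (1 − (0.857)(0.553)) = -0.3033/0.5260 = -0.5767.
u' = -0.5767 × 3.00 × 10^8 m/s.

-1.73 × 10^8 m/s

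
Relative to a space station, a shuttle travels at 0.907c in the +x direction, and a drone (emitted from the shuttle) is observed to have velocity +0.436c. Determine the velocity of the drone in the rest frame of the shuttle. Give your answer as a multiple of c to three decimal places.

-0.779c

Invert the composition law: u' = (u − v)/(1 − uv/c²).
u' = (0.436 − 0.907) / (1 − (0.436)(0.907)) = -0.4710/0.6045 = -0.7791.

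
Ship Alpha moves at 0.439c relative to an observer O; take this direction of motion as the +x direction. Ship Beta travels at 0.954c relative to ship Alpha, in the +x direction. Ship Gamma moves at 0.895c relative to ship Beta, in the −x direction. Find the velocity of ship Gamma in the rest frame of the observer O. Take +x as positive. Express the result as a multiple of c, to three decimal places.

+0.716c

Apply u = (u' + v)/(1 + u'v/c²) successively, working outward toward the observer O.
Start: velocity of ship Alpha relative to the observer O = 0.4390c.
Compose with ship Beta (u' = 0.954 in ship Alpha frame): u_1 = (0.954 + 0.439) / (1 + 0.954·0.439) = 1.3930/1.4188 = 0.9818.
Compose with ship Gamma (u' = -0.895 in ship Beta frame): u_2 = (-0.895 + 0.982) / (1 + (-0.895)·0.982) = 0.0868/0.1213 = 0.7158.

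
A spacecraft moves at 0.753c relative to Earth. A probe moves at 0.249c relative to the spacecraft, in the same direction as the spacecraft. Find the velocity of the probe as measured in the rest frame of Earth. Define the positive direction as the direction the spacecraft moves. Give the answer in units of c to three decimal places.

0.844c

With v = 0.753 and u' = 0.249 (in units of c),
u = (u' + v)/(1 + u'v/c²):
u = (0.249 + 0.753) / (1 + 0.249·0.753) = 1.0020/1.1875 = 0.8438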